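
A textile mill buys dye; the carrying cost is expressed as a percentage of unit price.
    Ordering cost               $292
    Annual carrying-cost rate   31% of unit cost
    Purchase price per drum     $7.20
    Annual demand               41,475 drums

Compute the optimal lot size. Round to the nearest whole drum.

Carrying cost H = $7.2 × 31% = $2.2320/drum/yr
Q* = √(2·D·S / H) = √(2·41,475·292 / 2.232) = √10,851,881.7 ≈ 3,294.22

3,294 drums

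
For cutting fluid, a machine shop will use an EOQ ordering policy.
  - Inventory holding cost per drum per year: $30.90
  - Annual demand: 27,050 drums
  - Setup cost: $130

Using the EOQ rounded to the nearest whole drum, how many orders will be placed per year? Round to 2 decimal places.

Q* = √(2·D·S / H) = √(2·27,050·130 / 30.9) = √227,605.2 ≈ 477.08 → Q = 477
Orders per year = D/Q = 27,050 / 477 = 56.709

56.71 orders per year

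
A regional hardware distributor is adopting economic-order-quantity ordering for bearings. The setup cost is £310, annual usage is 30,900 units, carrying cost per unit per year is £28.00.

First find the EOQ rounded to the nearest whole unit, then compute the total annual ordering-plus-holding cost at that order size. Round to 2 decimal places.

£23,160.83

2DS/H = 2·30,900·310/28 = 684,214.29
EOQ = √684,214.29 ≈ 827.17 → Q = 827 units
Ordering: D/Q × S = 30,900/827 × £310 = £11,582.83
Holding:  Q/2 × H = 827/2 × £28 = £11,578.00
Total = £11,582.83 + £11,578.00 = £23,160.83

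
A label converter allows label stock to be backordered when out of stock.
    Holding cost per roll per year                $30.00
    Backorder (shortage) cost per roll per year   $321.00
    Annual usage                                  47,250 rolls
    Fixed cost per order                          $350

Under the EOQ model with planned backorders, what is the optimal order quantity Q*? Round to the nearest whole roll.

1,098 rolls

Basic EOQ = √(2·47,250·350/30) = 1,050.000
Backorder adjustment √((H+b)/b) = √((30+321)/321) = 1.0457
Q* = 1,050.000 × 1.0457 ≈ 1,097.97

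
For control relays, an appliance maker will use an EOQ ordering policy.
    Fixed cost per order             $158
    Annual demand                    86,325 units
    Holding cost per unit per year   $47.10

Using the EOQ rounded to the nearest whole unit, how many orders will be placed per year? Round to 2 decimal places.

113.44 orders per year

EOQ = √(2DS/H) = √(2 × 86,325 × 158 / 47.1)
    = √(579,165.61) ≈ 761.03 → Q = 761
Orders per year = D/Q = 86,325 / 761 = 113.436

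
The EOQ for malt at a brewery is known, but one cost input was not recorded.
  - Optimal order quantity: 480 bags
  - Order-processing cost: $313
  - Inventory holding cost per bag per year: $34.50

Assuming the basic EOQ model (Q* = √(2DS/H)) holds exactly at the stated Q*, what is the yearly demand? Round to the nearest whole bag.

Since Q* = (2DS/H)^½, squaring gives Q*²·H = 2DS.
D = Q²H / (2S) = 480² × 34.5 / (2 × 313) = 12,697.76

12,698 bags per year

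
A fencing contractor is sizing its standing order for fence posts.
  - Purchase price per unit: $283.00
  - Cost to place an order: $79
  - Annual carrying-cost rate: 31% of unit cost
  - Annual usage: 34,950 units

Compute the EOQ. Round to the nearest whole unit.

Carrying cost H = $283 × 31% = $87.7300/unit/yr
Q* = √(2·D·S / H) = √(2·34,950·79 / 87.73) = √62,944.3 ≈ 250.89

251 units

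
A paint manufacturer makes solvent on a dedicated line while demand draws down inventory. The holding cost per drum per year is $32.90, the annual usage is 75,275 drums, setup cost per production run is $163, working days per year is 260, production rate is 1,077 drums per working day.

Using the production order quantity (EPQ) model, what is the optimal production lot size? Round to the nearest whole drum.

d = 75,275/260 = 289.5192 drums/day;  effective holding cost H(1 − d/p) = 32.9·(1 − 289.5192/1077) = 24.05582
Q* = √(2DS / H_eff) = √(2·75,275·163 / 24.05582) ≈ 1,010.01

1,010 drums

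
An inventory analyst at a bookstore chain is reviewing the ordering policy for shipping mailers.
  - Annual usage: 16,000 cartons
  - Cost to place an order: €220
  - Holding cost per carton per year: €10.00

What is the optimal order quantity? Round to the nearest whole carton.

839 cartons

Q* = √(2·D·S / H) = √(2·16,000·220 / 10) = √704,000.0 ≈ 839.05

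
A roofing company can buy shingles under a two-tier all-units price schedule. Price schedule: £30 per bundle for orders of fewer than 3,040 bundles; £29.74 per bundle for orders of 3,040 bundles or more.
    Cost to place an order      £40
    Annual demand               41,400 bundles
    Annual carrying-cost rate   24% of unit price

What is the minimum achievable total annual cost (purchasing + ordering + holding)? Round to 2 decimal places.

H₁ = 24%×£30 = £7.2000;  H₂ = 24%×£29.74 = £7.1376
EOQ₁ = √(2×41,400×40/7.2000) = 678.23  (< 3,040, feasible at tier 1)
EOQ₂ = √(2×41,400×40/7.1376) = 681.19  (< 3,040 → use Q = 3,040 at tier-2 price)
TC(tier 1 (EOQ₁), Q≈678.2) = £1,246,883.28
TC(tier 2, Q≈3,040.0) = £1,242,629.89
Minimum at tier 2: £1,242,629.89

£1,242,629.89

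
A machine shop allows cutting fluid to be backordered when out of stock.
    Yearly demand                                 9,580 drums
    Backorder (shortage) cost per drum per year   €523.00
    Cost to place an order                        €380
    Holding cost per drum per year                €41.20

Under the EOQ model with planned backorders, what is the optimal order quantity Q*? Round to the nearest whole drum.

437 drums

Basic EOQ = √(2·9,580·380/41.2) = 420.379
Backorder adjustment √((H+b)/b) = √((41.2+523)/523) = 1.0386
Q* = 420.379 × 1.0386 ≈ 436.62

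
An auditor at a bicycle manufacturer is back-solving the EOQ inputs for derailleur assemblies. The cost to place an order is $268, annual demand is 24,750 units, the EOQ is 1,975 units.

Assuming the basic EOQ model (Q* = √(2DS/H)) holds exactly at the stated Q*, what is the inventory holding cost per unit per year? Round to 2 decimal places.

Since Q* = (2DS/H)^½, squaring gives Q*²·H = 2DS.
H = 2DS / Q² = 2 × 24,750 × 268 / 1,975² = 3.4010

$3.40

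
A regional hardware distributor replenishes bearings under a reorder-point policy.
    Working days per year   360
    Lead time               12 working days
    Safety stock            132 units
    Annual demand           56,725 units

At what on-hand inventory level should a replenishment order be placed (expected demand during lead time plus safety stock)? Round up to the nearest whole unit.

2,023 units

Daily demand d = 56,725 / 360 = 157.569 units/day
Demand during lead time = 157.569 × 12 = 1,890.83
Reorder point = 1,890.83 + 132 = 2,022.83 → round up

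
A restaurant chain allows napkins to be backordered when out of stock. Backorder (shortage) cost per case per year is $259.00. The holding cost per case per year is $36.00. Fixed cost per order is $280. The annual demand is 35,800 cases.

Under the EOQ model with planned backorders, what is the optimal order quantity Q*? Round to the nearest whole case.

796 cases

Q* = √(2DS/H) · √((H + b)/b)
   = √(2 × 35,800 × 280 / 36) · √((36 + 259) / 259)
   = 746.250 × 1.0672 ≈ 796.43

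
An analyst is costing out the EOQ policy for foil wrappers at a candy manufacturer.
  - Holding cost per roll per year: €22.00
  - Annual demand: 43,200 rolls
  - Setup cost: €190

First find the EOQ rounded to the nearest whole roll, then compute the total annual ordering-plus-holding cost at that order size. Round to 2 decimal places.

€19,004.00

2DS/H = 2·43,200·190/22 = 746,181.82
EOQ = √746,181.82 ≈ 863.82 → Q = 864 rolls
Orders/yr = 43,200/864 = 50.000; ordering cost = 50.000 × €190 = €9,500.00
Average inventory = 864/2 = 432; holding cost = 432 × €22 = €9,504.00
Total = €9,500.00 + €9,504.00 = €19,004.00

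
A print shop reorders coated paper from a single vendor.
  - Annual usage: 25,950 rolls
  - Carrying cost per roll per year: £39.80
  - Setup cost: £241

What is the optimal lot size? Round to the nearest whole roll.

Q* = √(2·D·S / H) = √(2·25,950·241 / 39.8) = √314,268.8 ≈ 560.60

561 rolls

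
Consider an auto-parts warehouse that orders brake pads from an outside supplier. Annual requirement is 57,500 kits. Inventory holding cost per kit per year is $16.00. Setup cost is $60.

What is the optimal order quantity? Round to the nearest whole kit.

657 kits

Q* = √(2·D·S / H) = √(2·57,500·60 / 16) = √431,250.0 ≈ 656.70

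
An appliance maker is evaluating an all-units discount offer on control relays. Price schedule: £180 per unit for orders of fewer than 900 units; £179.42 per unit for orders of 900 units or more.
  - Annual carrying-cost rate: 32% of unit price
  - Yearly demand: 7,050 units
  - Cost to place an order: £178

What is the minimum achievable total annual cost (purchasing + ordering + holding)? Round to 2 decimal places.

H₁ = 32%×£180 = £57.6000;  H₂ = 32%×£179.42 = £57.4144
EOQ₁ = √(2×7,050×178/57.6000) = 208.74  (< 900, feasible at tier 1)
EOQ₂ = √(2×7,050×178/57.4144) = 209.08  (< 900 → use Q = 900 at tier-2 price)
TC(tier 1 (EOQ₁), Q≈208.7) = £1,281,023.50
TC(tier 2, Q≈900.0) = £1,292,141.81
Minimum at tier 1 (EOQ₁): £1,281,023.50

£1,281,023.50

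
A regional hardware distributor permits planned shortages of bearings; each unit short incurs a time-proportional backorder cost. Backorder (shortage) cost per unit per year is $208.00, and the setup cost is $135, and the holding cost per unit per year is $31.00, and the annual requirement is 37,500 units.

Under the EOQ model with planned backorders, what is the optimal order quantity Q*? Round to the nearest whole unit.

613 units

Basic EOQ = √(2·37,500·135/31) = 571.501
Backorder adjustment √((H+b)/b) = √((31+208)/208) = 1.0719
Q* = 571.501 × 1.0719 ≈ 612.61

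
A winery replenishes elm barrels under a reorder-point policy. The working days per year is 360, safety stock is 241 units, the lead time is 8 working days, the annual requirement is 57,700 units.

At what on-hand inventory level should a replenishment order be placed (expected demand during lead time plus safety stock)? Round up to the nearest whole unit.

Daily demand d = 57,700 / 360 = 160.278 units/day
Demand during lead time = 160.278 × 8 = 1,282.22
Reorder point = 1,282.22 + 241 = 1,523.22 → round up

1,524 units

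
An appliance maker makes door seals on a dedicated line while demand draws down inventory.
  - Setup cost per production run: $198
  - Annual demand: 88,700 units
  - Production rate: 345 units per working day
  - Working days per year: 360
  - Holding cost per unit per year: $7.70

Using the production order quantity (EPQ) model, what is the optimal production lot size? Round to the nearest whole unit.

3,995 units

d = 88,700/360 = 246.3889 units/day;  effective holding cost H(1 − d/p) = 7.7·(1 − 246.3889/345) = 2.20089
Q* = √(2DS / H_eff) = √(2·88,700·198 / 2.20089) ≈ 3,994.94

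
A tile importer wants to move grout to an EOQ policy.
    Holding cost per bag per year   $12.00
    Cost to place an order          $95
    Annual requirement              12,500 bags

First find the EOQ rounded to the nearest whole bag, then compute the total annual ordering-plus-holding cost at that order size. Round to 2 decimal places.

EOQ = √(2DS/H) = √(2 × 12,500 × 95 / 12)
    = √(197,916.67) ≈ 444.88 → Q = 445 bags
Orders/yr = 12,500/445 = 28.090; ordering cost = 28.090 × $95 = $2,668.54
Average inventory = 445/2 = 222.5; holding cost = 222.5 × $12 = $2,670.00
Total = $2,668.54 + $2,670.00 = $5,338.54

$5,338.54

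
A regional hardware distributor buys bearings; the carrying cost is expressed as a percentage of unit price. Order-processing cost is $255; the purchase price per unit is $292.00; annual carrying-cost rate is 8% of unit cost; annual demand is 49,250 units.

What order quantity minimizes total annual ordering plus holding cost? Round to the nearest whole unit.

1,037 units

Carrying cost H = $292 × 8% = $23.3600/unit/yr
EOQ = √(2DS/H) = √(2 × 49,250 × 255 / 23.36)
    = √(1,075,235.45) ≈ 1,036.94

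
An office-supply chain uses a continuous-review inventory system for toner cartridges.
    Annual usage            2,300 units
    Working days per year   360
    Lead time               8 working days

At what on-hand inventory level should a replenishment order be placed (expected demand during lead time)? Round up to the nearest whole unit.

Daily demand d = 2,300 / 360 = 6.389 units/day
Demand during lead time = 6.389 × 8 = 51.11
Reorder point = 51.11 → round up

52 units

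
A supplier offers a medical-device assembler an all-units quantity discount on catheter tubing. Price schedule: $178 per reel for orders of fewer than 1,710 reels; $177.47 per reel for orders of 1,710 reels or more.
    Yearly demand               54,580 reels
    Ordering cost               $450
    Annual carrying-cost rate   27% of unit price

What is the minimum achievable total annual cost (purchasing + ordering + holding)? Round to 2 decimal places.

H₁ = 27%×$178 = $48.0600;  H₂ = 27%×$177.47 = $47.9169
EOQ₁ = √(2×54,580×450/48.0600) = 1,010.99  (< 1,710, feasible at tier 1)
EOQ₂ = √(2×54,580×450/47.9169) = 1,012.50  (< 1,710 → use Q = 1,710 at tier-2 price)
TC(tier 1 (EOQ₁), Q≈1,011.0) = $9,763,828.10
TC(tier 2, Q≈1,710.0) = $9,741,644.71
Minimum at tier 2: $9,741,644.71

$9,741,644.71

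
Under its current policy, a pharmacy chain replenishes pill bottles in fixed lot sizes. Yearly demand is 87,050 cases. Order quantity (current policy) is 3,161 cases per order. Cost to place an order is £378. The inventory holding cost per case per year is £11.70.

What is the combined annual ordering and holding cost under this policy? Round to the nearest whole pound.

Ordering: D/Q × S = 87,050/3,161 × £378 = £10,409.65
Holding:  Q/2 × H = 3,161/2 × £11.7 = £18,491.85
Total = £10,409.65 + £18,491.85 = £28,901.50

£28,901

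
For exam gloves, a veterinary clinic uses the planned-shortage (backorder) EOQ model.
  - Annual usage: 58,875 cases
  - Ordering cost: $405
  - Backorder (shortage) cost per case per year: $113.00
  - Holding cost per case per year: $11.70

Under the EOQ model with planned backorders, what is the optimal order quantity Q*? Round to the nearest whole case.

2,121 cases

Q* = √(2DS/H) · √((H + b)/b)
   = √(2 × 58,875 × 405 / 11.7) · √((11.7 + 113) / 113)
   = 2,018.901 × 1.0505 ≈ 2,120.85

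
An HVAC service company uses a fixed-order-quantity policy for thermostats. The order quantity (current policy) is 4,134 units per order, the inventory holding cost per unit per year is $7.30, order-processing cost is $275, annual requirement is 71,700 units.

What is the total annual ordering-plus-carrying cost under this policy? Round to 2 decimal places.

$19,858.69

Annual ordering cost = (D/Q)·S = (71,700/4,134) × 275 = $4,769.59
Annual holding cost  = (Q/2)·H = (4,134/2) × 7.3 = $15,089.10
Total = $4,769.59 + $15,089.10 = $19,858.69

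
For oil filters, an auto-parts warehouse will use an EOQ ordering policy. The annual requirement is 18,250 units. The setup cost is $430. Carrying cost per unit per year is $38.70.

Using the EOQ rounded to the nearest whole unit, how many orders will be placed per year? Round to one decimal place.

28.6 orders per year

Q* = √(2·D·S / H) = √(2·18,250·430 / 38.7) = √405,555.6 ≈ 636.83 → Q = 637
N = D/Q = 18,250/637 ≈ 28.650 orders/yr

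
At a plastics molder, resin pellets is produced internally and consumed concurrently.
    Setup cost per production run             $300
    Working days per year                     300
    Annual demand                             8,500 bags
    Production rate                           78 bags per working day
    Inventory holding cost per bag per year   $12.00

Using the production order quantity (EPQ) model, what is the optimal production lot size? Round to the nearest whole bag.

Daily demand d = 8,500/300 = 28.333; p = 78; 1 − d/p = 0.63675
EPQ = √(2DS / (H(1 − d/p)))
    = √(2 × 8,500 × 300 / (12 × 0.63675)) ≈ 816.98

817 bags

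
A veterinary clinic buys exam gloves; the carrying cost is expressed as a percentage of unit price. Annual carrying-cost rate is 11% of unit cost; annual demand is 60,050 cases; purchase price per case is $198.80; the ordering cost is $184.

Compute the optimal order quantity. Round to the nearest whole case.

H = i·C = 0.11 × $198.8 = $21.8680 per case-year
2DS/H = 2·60,050·184/21.868 = 1,010,535.94
EOQ = √1,010,535.94 ≈ 1,005.25

1,005 cases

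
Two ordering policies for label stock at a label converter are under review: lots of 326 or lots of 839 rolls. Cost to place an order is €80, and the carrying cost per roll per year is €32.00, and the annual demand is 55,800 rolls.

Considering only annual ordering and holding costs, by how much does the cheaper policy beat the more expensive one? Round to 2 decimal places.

€164.63

Annual cost at Q: ordering D·S/Q plus holding Q·H/2.
TC(326) = (55,800/326)×80 + (326/2)×32 = €18,909.25
TC(839) = (55,800/839)×80 + (839/2)×32 = €18,744.62
Cheaper: Q = 839.  Difference = €164.63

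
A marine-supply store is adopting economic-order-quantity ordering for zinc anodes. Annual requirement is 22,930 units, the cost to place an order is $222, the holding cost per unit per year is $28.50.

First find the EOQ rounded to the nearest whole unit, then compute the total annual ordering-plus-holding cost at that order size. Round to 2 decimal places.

EOQ = √(2DS/H) = √(2 × 22,930 × 222 / 28.5)
    = √(357,225.26) ≈ 597.68 → Q = 598 units
Ordering: D/Q × S = 22,930/598 × $222 = $8,512.47
Holding:  Q/2 × H = 598/2 × $28.5 = $8,521.50
Total = $8,512.47 + $8,521.50 = $17,033.97

$17,033.97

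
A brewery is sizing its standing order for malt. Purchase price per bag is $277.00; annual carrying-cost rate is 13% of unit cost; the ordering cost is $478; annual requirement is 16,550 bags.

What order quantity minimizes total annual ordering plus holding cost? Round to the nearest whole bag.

Holding cost per bag per year: H = 13% × $277 = $36.0100
EOQ = √(2DS/H) = √(2 × 16,550 × 478 / 36.01)
    = √(439,372.40) ≈ 662.85

663 bags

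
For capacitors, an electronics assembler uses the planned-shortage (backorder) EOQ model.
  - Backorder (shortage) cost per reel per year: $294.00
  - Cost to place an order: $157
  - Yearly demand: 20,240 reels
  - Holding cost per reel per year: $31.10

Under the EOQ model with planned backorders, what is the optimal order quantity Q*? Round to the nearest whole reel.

475 reels

Q* = √(2DS/H) · √((H + b)/b)
   = √(2 × 20,240 × 157 / 31.1) · √((31.1 + 294) / 294)
   = 452.054 × 1.0516 ≈ 475.36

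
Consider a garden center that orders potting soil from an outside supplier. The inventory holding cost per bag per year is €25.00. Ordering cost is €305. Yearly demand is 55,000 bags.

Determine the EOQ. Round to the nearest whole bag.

1,158 bags

2DS/H = 2·55,000·305/25 = 1,342,000.00
EOQ = √1,342,000.00 ≈ 1,158.45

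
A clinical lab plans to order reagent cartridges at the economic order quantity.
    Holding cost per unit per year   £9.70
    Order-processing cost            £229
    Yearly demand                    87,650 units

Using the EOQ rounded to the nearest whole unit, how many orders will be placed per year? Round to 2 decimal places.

Optimal lot size Q* = (2 × 87,650 × £229 / £9.7)^½ ≈ 2,034.34 → Q = 2,034
Orders per year = D/Q = 87,650 / 2,034 = 43.092

43.09 orders per year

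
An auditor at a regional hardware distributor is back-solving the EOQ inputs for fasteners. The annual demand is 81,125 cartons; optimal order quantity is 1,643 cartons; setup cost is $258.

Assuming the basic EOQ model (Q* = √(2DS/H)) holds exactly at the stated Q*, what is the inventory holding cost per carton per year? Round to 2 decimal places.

$15.51

EOQ relation: Q² = 2DS/H, so rearrange for the unknown.
H = 2DS / Q² = 2 × 81,125 × 258 / 1,643² = 15.5071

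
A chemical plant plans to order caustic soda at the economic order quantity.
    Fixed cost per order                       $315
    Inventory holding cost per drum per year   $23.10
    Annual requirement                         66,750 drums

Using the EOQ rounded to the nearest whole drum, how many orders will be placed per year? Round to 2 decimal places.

49.48 orders per year

EOQ = √(2DS/H) = √(2 × 66,750 × 315 / 23.1)
    = √(1,820,454.55) ≈ 1,349.24 → Q = 1,349
N = D/Q = 66,750/1,349 ≈ 49.481 orders/yr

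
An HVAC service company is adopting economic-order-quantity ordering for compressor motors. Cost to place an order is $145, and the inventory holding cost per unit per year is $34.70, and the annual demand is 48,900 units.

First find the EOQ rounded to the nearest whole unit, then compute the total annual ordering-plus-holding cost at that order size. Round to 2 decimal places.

$22,182.89

2DS/H = 2·48,900·145/34.7 = 408,674.35
EOQ = √408,674.35 ≈ 639.28 → Q = 639 units
Ordering: D/Q × S = 48,900/639 × $145 = $11,096.24
Holding:  Q/2 × H = 639/2 × $34.7 = $11,086.65
Total = $11,096.24 + $11,086.65 = $22,182.89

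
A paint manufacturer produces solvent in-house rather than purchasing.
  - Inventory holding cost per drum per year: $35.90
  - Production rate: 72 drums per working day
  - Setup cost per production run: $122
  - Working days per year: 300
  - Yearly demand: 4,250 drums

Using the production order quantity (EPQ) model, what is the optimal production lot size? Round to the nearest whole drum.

d = 4,250/300 = 14.1667 drums/day;  effective holding cost H(1 − d/p) = 35.9·(1 − 14.1667/72) = 28.83634
Q* = √(2DS / H_eff) = √(2·4,250·122 / 28.83634) ≈ 189.64

190 drums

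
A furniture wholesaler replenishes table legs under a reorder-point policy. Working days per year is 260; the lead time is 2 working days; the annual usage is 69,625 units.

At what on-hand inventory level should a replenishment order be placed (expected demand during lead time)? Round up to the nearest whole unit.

Daily demand d = 69,625 / 260 = 267.788 units/day
Demand during lead time = 267.788 × 2 = 535.58
Reorder point = 535.58 → round up

536 units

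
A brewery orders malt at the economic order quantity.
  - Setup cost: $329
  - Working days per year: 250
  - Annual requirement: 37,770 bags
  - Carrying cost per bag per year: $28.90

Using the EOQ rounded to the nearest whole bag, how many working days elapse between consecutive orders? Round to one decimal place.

2DS/H = 2·37,770·329/28.9 = 859,953.63
EOQ = √859,953.63 ≈ 927.34 → Q = 927 bags
T = Q/D × 250 days = 927/37,770 × 250 = 6.136 days

6.1 days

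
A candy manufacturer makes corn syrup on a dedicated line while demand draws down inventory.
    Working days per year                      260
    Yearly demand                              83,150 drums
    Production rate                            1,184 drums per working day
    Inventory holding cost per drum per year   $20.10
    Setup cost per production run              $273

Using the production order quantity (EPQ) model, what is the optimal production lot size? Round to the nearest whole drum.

1,759 drums

Daily demand d = 83,150/260 = 319.808; p = 1184; 1 − d/p = 0.72989
EPQ = √(2DS / (H(1 − d/p)))
    = √(2 × 83,150 × 273 / (20.1 × 0.72989)) ≈ 1,759.14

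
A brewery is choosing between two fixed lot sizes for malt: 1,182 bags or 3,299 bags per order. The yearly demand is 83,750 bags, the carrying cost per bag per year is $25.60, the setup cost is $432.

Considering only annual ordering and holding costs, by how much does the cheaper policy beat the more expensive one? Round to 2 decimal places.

$7,455.42

TC(Q) = (D/Q)S + (Q/2)H
TC(1,182) = (83,750/1,182)×432 + (1,182/2)×25.6 = $45,738.74
TC(3,299) = (83,750/3,299)×432 + (3,299/2)×25.6 = $53,194.16
Lots of 1,182 are cheaper by $7,455.42.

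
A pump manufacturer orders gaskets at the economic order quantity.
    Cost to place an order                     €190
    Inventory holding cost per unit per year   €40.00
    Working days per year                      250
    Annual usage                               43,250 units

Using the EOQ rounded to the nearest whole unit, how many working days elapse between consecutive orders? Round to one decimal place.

3.7 days

EOQ = √(2DS/H) = √(2 × 43,250 × 190 / 40)
    = √(410,875.00) ≈ 641.00 → Q = 641 units
Cycle time = (working days × Q)/D = (250 × 641) / 43,250 = 3.705 days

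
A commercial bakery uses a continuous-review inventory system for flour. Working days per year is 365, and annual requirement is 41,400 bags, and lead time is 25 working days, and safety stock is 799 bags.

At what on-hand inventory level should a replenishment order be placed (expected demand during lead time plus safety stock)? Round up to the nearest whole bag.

Daily demand d = 41,400 / 365 = 113.425 bags/day
Demand during lead time = 113.425 × 25 = 2,835.62
Reorder point = 2,835.62 + 799 = 3,634.62 → round up

3,635 bags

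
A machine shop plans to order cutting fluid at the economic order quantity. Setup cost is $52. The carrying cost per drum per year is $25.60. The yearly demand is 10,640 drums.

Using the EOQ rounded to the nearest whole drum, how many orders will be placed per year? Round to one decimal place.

2DS/H = 2·10,640·52/25.6 = 43,225.00
EOQ = √43,225.00 ≈ 207.91 → Q = 208
Orders per year = D/Q = 10,640 / 208 = 51.154

51.2 orders per year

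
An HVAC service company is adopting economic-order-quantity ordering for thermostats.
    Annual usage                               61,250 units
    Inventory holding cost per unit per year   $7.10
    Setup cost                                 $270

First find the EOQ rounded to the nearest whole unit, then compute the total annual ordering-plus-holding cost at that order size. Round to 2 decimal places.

Q* = √(2·D·S / H) = √(2·61,250·270 / 7.1) = √4,658,450.7 ≈ 2,158.34 → Q = 2,158 units
Annual ordering cost = (D/Q)·S = (61,250/2,158) × 270 = $7,663.35
Annual holding cost  = (Q/2)·H = (2,158/2) × 7.1 = $7,660.90
Total = $7,663.35 + $7,660.90 = $15,324.25

$15,324.25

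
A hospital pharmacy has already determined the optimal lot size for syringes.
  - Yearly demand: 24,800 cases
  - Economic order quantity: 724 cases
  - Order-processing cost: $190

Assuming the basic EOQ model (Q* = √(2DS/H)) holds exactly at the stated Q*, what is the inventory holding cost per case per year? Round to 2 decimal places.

$17.98

Since Q* = (2DS/H)^½, squaring gives Q*²·H = 2DS.
H = 2DS / Q² = 2 × 24,800 × 190 / 724² = 17.9787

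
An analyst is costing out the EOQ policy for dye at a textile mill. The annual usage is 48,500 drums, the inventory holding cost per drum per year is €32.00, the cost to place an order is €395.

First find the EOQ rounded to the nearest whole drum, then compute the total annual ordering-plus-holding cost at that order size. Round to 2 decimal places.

€35,015.43

Q* = √(2·D·S / H) = √(2·48,500·395 / 32) = √1,197,343.8 ≈ 1,094.23 → Q = 1,094 drums
Orders/yr = 48,500/1,094 = 44.333; ordering cost = 44.333 × €395 = €17,511.43
Average inventory = 1,094/2 = 547; holding cost = 547 × €32 = €17,504.00
Total = €17,511.43 + €17,504.00 = €35,015.43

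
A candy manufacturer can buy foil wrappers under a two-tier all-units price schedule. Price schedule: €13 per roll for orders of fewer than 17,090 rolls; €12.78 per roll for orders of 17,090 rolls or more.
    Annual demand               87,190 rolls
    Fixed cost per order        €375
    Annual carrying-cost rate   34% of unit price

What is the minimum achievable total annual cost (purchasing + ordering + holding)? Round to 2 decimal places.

H₁ = 34%×€13 = €4.4200;  H₂ = 34%×€12.78 = €4.3452
EOQ₁ = √(2×87,190×375/4.4200) = 3,846.39  (< 17,090, feasible at tier 1)
EOQ₂ = √(2×87,190×375/4.3452) = 3,879.35  (< 17,090 → use Q = 17,090 at tier-2 price)
TC(tier 1 (EOQ₁), Q≈3,846.4) = €1,150,471.02
TC(tier 2, Q≈17,090.0) = €1,153,331.11
Minimum at tier 1 (EOQ₁): €1,150,471.02

€1,150,471.02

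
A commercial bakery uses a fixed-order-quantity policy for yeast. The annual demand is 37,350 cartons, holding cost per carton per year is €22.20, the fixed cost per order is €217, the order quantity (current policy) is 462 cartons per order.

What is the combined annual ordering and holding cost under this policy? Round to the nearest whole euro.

Annual ordering cost = (D/Q)·S = (37,350/462) × 217 = €17,543.18
Annual holding cost  = (Q/2)·H = (462/2) × 22.2 = €5,128.20
Total = €17,543.18 + €5,128.20 = €22,671.38

€22,671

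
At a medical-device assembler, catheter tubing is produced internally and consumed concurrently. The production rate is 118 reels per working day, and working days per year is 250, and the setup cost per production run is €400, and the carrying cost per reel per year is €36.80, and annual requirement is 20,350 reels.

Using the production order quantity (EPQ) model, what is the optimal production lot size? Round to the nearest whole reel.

Daily demand d = 20,350/250 = 81.400; p = 118; 1 − d/p = 0.31017
EPQ = √(2DS / (H(1 − d/p)))
    = √(2 × 20,350 × 400 / (36.8 × 0.31017)) ≈ 1,194.27

1,194 reels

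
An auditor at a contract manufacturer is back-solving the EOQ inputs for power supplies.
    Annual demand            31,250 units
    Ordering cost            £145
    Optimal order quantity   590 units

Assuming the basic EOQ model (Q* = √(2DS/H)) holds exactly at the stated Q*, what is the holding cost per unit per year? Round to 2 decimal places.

£26.03

EOQ relation: Q² = 2DS/H, so rearrange for the unknown.
H = 2DS / Q² = 2 × 31,250 × 145 / 590² = 26.0342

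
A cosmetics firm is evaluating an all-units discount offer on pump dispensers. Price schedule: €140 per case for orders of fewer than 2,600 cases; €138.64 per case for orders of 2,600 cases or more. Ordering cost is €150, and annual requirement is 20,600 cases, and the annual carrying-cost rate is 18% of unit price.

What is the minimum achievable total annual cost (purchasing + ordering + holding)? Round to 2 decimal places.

H₁ = 18%×€140 = €25.2000;  H₂ = 18%×€138.64 = €24.9552
EOQ₁ = √(2×20,600×150/25.2000) = 495.22  (< 2,600, feasible at tier 1)
EOQ₂ = √(2×20,600×150/24.9552) = 497.64  (< 2,600 → use Q = 2,600 at tier-2 price)
TC(tier 1 (EOQ₁), Q≈495.2) = €2,896,479.42
TC(tier 2, Q≈2,600.0) = €2,889,614.22
Minimum at tier 2: €2,889,614.22

€2,889,614.22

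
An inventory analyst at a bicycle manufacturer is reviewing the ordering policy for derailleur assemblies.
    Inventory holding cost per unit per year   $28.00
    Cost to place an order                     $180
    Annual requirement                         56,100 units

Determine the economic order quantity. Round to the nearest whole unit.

Optimal lot size Q* = (2 × 56,100 × $180 / $28)^½ ≈ 849.29

849 units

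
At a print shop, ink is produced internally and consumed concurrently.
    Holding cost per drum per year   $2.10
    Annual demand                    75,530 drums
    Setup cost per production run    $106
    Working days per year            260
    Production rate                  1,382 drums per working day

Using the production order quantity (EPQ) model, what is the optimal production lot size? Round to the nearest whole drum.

Daily demand d = 75,530/260 = 290.500; p = 1382; 1 − d/p = 0.78980
EPQ = √(2DS / (H(1 − d/p)))
    = √(2 × 75,530 × 106 / (2.1 × 0.78980)) ≈ 3,107.14

3,107 drums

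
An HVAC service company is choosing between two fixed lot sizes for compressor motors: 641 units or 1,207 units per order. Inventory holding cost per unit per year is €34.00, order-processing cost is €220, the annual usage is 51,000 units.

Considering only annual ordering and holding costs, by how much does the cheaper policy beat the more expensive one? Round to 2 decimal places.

€1,413.87

TC(Q) = (D/Q)S + (Q/2)H
TC(641) = (51,000/641)×220 + (641/2)×34 = €28,400.90
TC(1,207) = (51,000/1,207)×220 + (1,207/2)×34 = €29,814.77
Cheaper: Q = 641.  Difference = €1,413.87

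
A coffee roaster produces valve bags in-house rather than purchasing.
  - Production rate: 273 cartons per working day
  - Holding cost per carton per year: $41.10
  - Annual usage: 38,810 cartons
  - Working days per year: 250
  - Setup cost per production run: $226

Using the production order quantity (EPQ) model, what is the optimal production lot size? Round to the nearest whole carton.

995 cartons

Daily demand d = 38,810/250 = 155.240; p = 273; 1 − d/p = 0.43136
EPQ = √(2DS / (H(1 − d/p)))
    = √(2 × 38,810 × 226 / (41.1 × 0.43136)) ≈ 994.72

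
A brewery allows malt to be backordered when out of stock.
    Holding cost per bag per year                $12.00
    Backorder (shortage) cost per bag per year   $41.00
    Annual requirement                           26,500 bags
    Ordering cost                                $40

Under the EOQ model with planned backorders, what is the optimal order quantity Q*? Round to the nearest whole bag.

Basic EOQ = √(2·26,500·40/12) = 420.317
Backorder adjustment √((H+b)/b) = √((12+41)/41) = 1.1370
Q* = 420.317 × 1.1370 ≈ 477.88

478 bags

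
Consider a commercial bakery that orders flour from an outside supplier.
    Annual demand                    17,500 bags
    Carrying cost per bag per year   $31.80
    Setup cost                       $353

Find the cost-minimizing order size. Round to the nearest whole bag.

Optimal lot size Q* = (2 × 17,500 × $353 / $31.8)^½ ≈ 623.32

623 bags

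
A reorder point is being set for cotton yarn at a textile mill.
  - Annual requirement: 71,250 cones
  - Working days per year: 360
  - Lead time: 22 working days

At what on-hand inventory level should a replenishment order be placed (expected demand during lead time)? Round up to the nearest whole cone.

Daily demand d = 71,250 / 360 = 197.917 cones/day
Demand during lead time = 197.917 × 22 = 4,354.17
Reorder point = 4,354.17 → round up

4,355 cones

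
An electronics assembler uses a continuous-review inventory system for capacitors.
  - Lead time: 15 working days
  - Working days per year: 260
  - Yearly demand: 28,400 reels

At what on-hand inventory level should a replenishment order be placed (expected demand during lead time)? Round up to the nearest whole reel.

Daily demand d = 28,400 / 260 = 109.231 reels/day
Demand during lead time = 109.231 × 15 = 1,638.46
Reorder point = 1,638.46 → round up

1,639 reels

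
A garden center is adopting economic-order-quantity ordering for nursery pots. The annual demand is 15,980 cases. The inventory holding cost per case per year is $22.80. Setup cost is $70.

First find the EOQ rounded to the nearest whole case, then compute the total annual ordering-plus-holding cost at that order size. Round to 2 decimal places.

EOQ = √(2DS/H) = √(2 × 15,980 × 70 / 22.8)
    = √(98,122.81) ≈ 313.25 → Q = 313 cases
Ordering: D/Q × S = 15,980/313 × $70 = $3,573.80
Holding:  Q/2 × H = 313/2 × $22.8 = $3,568.20
Total = $3,573.80 + $3,568.20 = $7,142.00

$7,142.00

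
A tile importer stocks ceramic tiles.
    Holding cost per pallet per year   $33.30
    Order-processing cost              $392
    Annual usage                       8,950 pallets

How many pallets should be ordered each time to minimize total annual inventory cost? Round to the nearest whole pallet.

459 pallets

EOQ = √(2DS/H) = √(2 × 8,950 × 392 / 33.3)
    = √(210,714.71) ≈ 459.04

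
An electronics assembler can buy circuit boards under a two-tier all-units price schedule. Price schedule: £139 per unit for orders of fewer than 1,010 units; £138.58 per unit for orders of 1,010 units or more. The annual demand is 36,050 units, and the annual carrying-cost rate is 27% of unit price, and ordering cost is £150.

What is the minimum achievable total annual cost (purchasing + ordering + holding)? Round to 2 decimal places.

£5,020,058.34

H₁ = 27%×£139 = £37.5300;  H₂ = 27%×£138.58 = £37.4166
EOQ₁ = √(2×36,050×150/37.5300) = 536.81  (< 1,010, feasible at tier 1)
EOQ₂ = √(2×36,050×150/37.4166) = 537.63  (< 1,010 → use Q = 1,010 at tier-2 price)
TC(tier 1 (EOQ₁), Q≈536.8) = £5,031,096.64
TC(tier 2, Q≈1,010.0) = £5,020,058.34
Minimum at tier 2: £5,020,058.34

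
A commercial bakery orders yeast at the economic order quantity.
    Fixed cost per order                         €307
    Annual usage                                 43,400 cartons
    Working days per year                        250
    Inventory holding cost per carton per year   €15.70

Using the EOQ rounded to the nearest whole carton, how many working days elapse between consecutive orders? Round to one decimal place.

Q* = √(2·D·S / H) = √(2·43,400·307 / 15.7) = √1,697,299.4 ≈ 1,302.80 → Q = 1,303 cartons
Days between orders = 250 / (D/Q) = 250 / 33.308 ≈ 7.506

7.5 days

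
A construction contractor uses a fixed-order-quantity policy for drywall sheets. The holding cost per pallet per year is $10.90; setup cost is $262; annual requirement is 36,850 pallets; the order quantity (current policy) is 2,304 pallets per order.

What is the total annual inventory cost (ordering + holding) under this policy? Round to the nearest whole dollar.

$16,747

Orders/yr = 36,850/2,304 = 15.994; ordering cost = 15.994 × $262 = $4,190.41
Average inventory = 2,304/2 = 1152; holding cost = 1152 × $10.9 = $12,556.80
Total = $4,190.41 + $12,556.80 = $16,747.21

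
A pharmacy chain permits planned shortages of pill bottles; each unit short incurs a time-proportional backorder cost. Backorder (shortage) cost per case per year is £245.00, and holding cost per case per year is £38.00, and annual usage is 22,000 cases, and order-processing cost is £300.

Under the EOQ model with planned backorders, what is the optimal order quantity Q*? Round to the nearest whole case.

633 cases

Basic EOQ = √(2·22,000·300/38) = 589.380
Backorder adjustment √((H+b)/b) = √((38+245)/245) = 1.0748
Q* = 589.380 × 1.0748 ≈ 633.44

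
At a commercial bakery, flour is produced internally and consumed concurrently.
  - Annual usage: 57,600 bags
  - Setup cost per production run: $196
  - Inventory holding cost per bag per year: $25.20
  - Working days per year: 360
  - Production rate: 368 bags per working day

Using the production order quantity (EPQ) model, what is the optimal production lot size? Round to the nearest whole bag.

1,259 bags

d = 57,600/360 = 160.0000 bags/day;  effective holding cost H(1 − d/p) = 25.2·(1 − 160.0000/368) = 14.24348
Q* = √(2DS / H_eff) = √(2·57,600·196 / 14.24348) ≈ 1,259.06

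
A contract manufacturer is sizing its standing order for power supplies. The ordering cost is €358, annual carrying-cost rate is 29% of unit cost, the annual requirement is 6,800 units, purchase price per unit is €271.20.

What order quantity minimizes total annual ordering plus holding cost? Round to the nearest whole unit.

249 units

H = i·C = 0.29 × €271.2 = €78.6480 per unit-year
EOQ = √(2DS/H) = √(2 × 6,800 × 358 / 78.648)
    = √(61,906.22) ≈ 248.81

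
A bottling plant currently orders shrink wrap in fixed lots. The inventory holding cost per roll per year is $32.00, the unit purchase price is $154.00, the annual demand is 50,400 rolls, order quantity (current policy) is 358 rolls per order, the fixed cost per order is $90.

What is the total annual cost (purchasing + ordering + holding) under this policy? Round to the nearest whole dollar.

Annual ordering cost = (D/Q)·S = (50,400/358) × 90 = $12,670.39
Annual holding cost  = (Q/2)·H = (358/2) × 32 = $5,728.00
Purchase cost = D·C = 50,400 × 154 = $7,761,600.00
Total = $12,670.39 + $5,728.00 + $7,761,600.00 = $7,779,998.39

$7,779,998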